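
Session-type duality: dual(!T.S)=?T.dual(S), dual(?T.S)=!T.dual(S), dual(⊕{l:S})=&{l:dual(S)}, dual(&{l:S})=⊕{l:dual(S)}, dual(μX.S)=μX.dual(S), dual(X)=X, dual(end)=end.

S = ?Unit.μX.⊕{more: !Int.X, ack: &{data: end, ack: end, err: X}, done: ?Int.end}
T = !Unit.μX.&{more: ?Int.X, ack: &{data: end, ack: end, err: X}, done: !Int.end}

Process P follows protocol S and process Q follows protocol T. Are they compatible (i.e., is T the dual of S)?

?Unit ‖ !Unit  ok
  μX ‖ μX  ok (μ self-dual)
    ⊕{more,ack,done} ‖ &{more,ack,done}  ok same labels
      case more:
        !Int ‖ ?Int  ok
          X ‖ X  ok
      case ack:
        &{data,ack,err} ‖ &{data,ack,err}  ✗ choice polarity not flipped — not dual

NO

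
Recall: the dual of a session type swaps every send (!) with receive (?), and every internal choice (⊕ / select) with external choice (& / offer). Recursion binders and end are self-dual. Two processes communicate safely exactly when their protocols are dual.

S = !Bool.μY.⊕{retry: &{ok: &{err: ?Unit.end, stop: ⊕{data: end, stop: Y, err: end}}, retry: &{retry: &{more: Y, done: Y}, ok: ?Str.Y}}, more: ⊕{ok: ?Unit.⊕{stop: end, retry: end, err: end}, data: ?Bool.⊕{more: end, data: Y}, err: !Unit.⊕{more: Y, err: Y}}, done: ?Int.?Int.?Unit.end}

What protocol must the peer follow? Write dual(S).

?Bool.μY.&{retry: ⊕{ok: ⊕{err: !Unit.end, stop: &{data: end, stop: Y, err: end}}, retry: ⊕{retry: ⊕{more: Y, done: Y}, ok: !Str.Y}}, more: &{ok: !Unit.&{stop: end, retry: end, err: end}, data: !Bool.&{more: end, data: Y}, err: ?Unit.&{more: Y, err: Y}}, done: !Int.!Int.!Unit.end}

!Bool = ?Bool
  μY = μY  (rec unchanged)
    ⊕{retry,more,done} = &{retry,more,done}  (⊕→&)
      [retry]
        &{ok,retry} = ⊕{ok,retry}  (offer→select)
          [ok]
            &{err,stop} = ⊕{err,stop}  (offer→select)
              [err]
                ?Unit = !Unit
                  dual(end) = end
              [stop]
                ⊕{data,stop,err} = &{data,stop,err}  (⊕→&)
                  [data]
                    dual(end) = end
                  [stop]
                    dual(Y) = Y
                  [err]
                    dual(end) = end
          [retry]
            &{retry,ok} = ⊕{retry,ok}  (offer→select)
              [retry]
                &{more,done} = ⊕{more,done}  (offer→select)
                  [more]
                    dual(Y) = Y
                  [done]
                    dual(Y) = Y
              [ok]
                ?Str = !Str
                  dual(Y) = Y
      [more]
        ⊕{ok,data,err} = &{ok,data,err}  (⊕→&)
          [ok]
            ?Unit = !Unit
              ⊕{stop,retry,err} = &{stop,retry,err}  (⊕→&)
                [stop]
                  dual(end) = end
                [retry]
                  dual(end) = end
                [err]
                  dual(end) = end
          [data]
            ?Bool = !Bool
              ⊕{more,data} = &{more,data}  (⊕→&)
                [more]
                  dual(end) = end
                [data]
                  dual(Y) = Y
          [err]
            !Unit = ?Unit
              ⊕{more,err} = &{more,err}  (⊕→&)
                [more]
                  dual(Y) = Y
                [err]
                  dual(Y) = Y
      [done]
        ?Int = !Int
          ?Int = !Int
            ?Unit = !Unit
              dual(end) = end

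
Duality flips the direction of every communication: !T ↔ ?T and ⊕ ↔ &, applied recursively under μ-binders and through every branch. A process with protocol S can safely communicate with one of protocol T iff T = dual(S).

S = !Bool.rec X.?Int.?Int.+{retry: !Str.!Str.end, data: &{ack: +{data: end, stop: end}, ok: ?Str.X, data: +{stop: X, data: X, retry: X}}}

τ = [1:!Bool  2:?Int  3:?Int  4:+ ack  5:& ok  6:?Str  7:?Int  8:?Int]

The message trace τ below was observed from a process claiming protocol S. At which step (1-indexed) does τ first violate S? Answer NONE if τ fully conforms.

step 1: !Bool  ok  cont: rec X.…
step 2: ?Int  ok  cont: ?Int.+{retry: !Str.!Str.end, data: &{ack: +{data: end, stop: end}, ok: ?Str.rec X.…, data: +{stop: rec X.…, data: rec X.…, retry: rec X.…}}}
step 3: ?Int  ok  cont: +{retry: !Str.!Str.end, data: &{ack: +{data: end, stop: end}, ok: ?Str.rec X.…, data: +{stop: rec X.…, data: rec X.…, retry: rec X.…}}}
step 4: got + ack, protocol expects + retry or + data  ✗

4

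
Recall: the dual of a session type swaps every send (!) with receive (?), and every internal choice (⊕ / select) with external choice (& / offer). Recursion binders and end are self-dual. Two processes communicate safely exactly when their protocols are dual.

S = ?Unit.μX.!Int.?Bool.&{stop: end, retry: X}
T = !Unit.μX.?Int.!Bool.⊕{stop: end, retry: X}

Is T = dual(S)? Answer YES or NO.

?Unit vs !Unit  ok
  μX vs μX  ok (rec unchanged)
    !Int vs ?Int  ok
      ?Bool vs !Bool  ok
        &{stop,retry} vs ⊕{stop,retry}  ok labels match
          • stop:
            end vs end  ok
          • retry:
            X vs X  ok

YES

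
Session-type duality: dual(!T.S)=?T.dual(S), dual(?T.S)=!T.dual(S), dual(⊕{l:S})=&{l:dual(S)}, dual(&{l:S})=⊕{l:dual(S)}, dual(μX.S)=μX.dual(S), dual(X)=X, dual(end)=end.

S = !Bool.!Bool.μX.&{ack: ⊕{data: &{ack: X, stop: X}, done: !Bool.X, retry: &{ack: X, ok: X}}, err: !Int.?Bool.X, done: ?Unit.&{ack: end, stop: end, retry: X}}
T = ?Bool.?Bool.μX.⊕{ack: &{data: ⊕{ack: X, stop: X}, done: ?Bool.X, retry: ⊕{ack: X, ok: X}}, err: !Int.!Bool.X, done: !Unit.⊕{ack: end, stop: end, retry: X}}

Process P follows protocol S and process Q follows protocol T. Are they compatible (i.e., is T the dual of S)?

NO

!Bool | ?Bool  ✓
  !Bool | ?Bool  ✓
    μX | μX  ✓ (rec unchanged)
      &{ack,err,done} | ⊕{ack,err,done}  ✓ label sets agree
        [ack]
          ⊕{data,done,retry} | &{data,done,retry}  ✓ label sets agree
            [data]
              &{ack,stop} | ⊕{ack,stop}  ✓ label sets agree
                [ack]
                  X | X  ✓
                [stop]
                  X | X  ✓
            [done]
              !Bool | ?Bool  ✓
                X | X  ✓
            [retry]
              &{ack,ok} | ⊕{ack,ok}  ✓ label sets agree
                [ack]
                  X | X  ✓
                [ok]
                  X | X  ✓
        [err]
          !Int | !Int  ✗ same direction on both sides — not dual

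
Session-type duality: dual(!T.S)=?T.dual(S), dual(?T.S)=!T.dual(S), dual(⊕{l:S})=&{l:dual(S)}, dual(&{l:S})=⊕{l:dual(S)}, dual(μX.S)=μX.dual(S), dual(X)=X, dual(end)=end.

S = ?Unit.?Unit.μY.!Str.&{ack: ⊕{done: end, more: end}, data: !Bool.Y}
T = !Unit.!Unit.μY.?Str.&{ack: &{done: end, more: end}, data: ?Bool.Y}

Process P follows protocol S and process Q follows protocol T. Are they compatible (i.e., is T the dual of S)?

?Unit | !Unit  ok
  ?Unit | !Unit  ok
    μY | μY  ok (binder kept)
      !Str | ?Str  ok
        &{ack,data} | &{ack,data}  ✗ choice polarity not flipped — not dual

NO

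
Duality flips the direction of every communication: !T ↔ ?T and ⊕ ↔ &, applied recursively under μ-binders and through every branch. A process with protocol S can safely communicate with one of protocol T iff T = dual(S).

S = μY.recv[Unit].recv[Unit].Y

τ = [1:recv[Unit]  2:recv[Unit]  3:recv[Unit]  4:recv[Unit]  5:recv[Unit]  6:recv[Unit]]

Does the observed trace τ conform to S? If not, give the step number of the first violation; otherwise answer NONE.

[1] recv[Unit]  ok  state: recv[Unit].μY.…
[2] recv[Unit]  ok  state: μY.…
[3] recv[Unit]  ok  state: recv[Unit].μY.…
[4] recv[Unit]  ok  state: μY.…
[5] recv[Unit]  ok  state: recv[Unit].μY.…
[6] recv[Unit]  ok  state: μY.…
τ conforms to S (length 6)

NONE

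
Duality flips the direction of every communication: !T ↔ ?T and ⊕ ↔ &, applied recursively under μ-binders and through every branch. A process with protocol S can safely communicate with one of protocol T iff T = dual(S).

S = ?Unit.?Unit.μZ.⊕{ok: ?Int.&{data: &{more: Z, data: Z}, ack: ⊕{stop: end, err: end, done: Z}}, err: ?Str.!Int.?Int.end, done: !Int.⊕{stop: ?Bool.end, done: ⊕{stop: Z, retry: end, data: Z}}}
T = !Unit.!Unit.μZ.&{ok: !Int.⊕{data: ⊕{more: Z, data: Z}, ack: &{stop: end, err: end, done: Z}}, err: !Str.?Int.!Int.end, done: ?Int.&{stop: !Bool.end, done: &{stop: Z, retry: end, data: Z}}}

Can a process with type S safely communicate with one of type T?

?Unit ‖ !Unit  match
  ?Unit ‖ !Unit  match
    μZ ‖ μZ  match (μ self-dual)
      ⊕{ok,err,done} ‖ &{ok,err,done}  match same labels
        case ok:
          ?Int ‖ !Int  match
            &{data,ack} ‖ ⊕{data,ack}  match same labels
              case data:
                &{more,data} ‖ ⊕{more,data}  match same labels
                  case more:
                    Z ‖ Z  match
                  case data:
                    Z ‖ Z  match
              case ack:
                ⊕{stop,err,done} ‖ &{stop,err,done}  match same labels
                  case stop:
                    end ‖ end  match
                  case err:
                    end ‖ end  match
                  case done:
                    Z ‖ Z  match
        case err:
          ?Str ‖ !Str  match
            !Int ‖ ?Int  match
              ?Int ‖ !Int  match
                end ‖ end  match
        case done:
          !Int ‖ ?Int  match
            ⊕{stop,done} ‖ &{stop,done}  match same labels
              case stop:
                ?Bool ‖ !Bool  match
                  end ‖ end  match
              case done:
                ⊕{stop,retry,data} ‖ &{stop,retry,data}  match same labels
                  case stop:
                    Z ‖ Z  match
                  case retry:
                    end ‖ end  match
                  case data:
                    Z ‖ Z  match

YES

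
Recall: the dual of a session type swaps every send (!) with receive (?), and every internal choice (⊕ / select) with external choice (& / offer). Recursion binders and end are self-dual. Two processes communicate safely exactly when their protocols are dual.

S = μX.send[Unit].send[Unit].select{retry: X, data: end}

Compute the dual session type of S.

μX → μX  (μ self-dual)
  send[Unit] → recv[Unit]
    send[Unit] → recv[Unit]
      select{retry,data} → offer{retry,data}  (internal→external)
        [retry]
          dual(X) = X
        [data]
          dual(end) = end

μX.recv[Unit].recv[Unit].offer{retry: X, data: end}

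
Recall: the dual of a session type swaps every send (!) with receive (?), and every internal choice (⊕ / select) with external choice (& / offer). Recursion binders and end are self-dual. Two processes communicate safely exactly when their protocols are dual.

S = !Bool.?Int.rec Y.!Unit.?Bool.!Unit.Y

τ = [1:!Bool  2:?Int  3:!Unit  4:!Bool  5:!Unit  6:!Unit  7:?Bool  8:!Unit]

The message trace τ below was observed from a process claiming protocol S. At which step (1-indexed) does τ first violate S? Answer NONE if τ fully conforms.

4

step 1: !Bool  ✓  cont: ?Int.rec Y.…
step 2: ?Int  ✓  cont: rec Y.…
step 3: !Unit  ✓  cont: ?Bool.!Unit.rec Y.…
step 4: got !Bool, protocol expects ?Bool  ✗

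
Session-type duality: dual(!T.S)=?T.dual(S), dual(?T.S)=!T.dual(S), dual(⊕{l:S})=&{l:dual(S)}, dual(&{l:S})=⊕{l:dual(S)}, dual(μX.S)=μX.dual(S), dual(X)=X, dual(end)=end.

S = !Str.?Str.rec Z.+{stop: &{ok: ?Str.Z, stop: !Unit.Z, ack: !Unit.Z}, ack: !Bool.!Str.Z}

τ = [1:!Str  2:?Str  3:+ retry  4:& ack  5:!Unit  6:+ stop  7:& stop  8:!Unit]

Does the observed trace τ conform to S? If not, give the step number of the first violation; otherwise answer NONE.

3

step 1: !Str  match  cont: ?Str.rec Z.…
step 2: ?Str  match  cont: rec Z.…
step 3: got + retry, protocol expects + stop or + ack  ✗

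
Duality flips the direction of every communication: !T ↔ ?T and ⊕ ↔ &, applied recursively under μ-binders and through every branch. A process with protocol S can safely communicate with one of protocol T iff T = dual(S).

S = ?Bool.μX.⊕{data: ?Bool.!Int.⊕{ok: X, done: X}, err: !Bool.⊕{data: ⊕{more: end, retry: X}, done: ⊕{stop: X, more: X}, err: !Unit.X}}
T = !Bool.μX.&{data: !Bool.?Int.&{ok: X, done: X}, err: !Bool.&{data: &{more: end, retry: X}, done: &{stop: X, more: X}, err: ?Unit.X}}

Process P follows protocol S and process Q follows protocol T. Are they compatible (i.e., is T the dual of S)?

?Bool ‖ !Bool  match
  μX ‖ μX  match (rec unchanged)
    ⊕{data,err} ‖ &{data,err}  match same labels
      [data]
        ?Bool ‖ !Bool  match
          !Int ‖ ?Int  match
            ⊕{ok,done} ‖ &{ok,done}  match same labels
              [ok]
                X ‖ X  match
              [done]
                X ‖ X  match
      [err]
        !Bool ‖ !Bool  ✗ same direction on both sides — not dual

NO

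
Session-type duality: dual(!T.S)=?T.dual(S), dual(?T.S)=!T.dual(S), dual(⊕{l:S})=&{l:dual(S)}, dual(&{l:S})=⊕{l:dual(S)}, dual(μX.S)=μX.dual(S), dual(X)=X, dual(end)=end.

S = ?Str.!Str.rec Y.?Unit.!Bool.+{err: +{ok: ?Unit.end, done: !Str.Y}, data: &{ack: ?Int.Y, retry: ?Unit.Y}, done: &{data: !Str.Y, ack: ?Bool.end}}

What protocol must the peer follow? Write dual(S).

!Str.?Str.rec Y.!Unit.?Bool.&{err: &{ok: !Unit.end, done: ?Str.Y}, data: +{ack: !Int.Y, retry: !Unit.Y}, done: +{data: ?Str.Y, ack: !Bool.end}}

?Str → !Str
  !Str → ?Str
    rec Y → rec Y  (μ self-dual)
      ?Unit → !Unit
        !Bool → ?Bool
          +{err,data,done} → &{err,data,done}  (select→offer)
            case err:
              +{ok,done} → &{ok,done}  (select→offer)
                case ok:
                  ?Unit → !Unit
                    dual(end) = end
                case done:
                  !Str → ?Str
                    dual(Y) = Y
            case data:
              &{ack,retry} → +{ack,retry}  (external→internal)
                case ack:
                  ?Int → !Int
                    dual(Y) = Y
                case retry:
                  ?Unit → !Unit
                    dual(Y) = Y
            case done:
              &{data,ack} → +{data,ack}  (external→internal)
                case data:
                  !Str → ?Str
                    dual(Y) = Y
                case ack:
                  ?Bool → !Bool
                    dual(end) = end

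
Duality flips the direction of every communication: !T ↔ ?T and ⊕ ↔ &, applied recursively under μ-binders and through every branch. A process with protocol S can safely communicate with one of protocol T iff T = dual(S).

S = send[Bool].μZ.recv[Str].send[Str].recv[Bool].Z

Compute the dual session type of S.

recv[Bool].μZ.send[Str].recv[Str].send[Bool].Z

send[Bool] = recv[Bool]
  μZ = μZ  (rec unchanged)
    recv[Str] = send[Str]
      send[Str] = recv[Str]
        recv[Bool] = send[Bool]
          dual(Z) = Z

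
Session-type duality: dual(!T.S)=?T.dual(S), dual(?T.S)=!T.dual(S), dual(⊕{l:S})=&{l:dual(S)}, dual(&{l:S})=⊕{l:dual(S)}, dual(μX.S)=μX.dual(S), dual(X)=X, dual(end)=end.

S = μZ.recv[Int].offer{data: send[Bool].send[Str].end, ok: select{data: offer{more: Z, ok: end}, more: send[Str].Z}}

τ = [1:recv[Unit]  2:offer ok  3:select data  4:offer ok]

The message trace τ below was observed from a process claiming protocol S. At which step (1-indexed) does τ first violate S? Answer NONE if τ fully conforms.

step 1: got recv[Unit], protocol expects recv[Int]  ✗

1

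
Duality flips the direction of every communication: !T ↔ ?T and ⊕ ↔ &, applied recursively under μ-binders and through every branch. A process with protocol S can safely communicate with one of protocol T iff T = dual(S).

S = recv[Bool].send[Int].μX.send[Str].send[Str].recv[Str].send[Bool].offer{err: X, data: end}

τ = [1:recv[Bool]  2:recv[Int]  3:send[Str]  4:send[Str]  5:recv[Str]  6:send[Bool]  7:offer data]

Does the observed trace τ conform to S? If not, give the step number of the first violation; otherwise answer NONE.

2

[1] recv[Bool]  ok  state: send[Int].μX.…
[2] got recv[Int], protocol expects send[Int]  ✗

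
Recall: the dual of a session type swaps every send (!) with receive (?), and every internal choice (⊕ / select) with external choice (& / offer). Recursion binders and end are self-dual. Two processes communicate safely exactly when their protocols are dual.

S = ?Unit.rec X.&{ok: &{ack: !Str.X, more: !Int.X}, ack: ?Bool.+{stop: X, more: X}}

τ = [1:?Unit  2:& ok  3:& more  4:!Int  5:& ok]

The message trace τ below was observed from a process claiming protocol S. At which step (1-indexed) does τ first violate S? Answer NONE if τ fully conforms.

[1] ?Unit  match  cont: rec X.…
[2] & ok  match  cont: &{ack: !Str.rec X.…, more: !Int.rec X.…}
[3] & more  match  cont: !Int.rec X.…
[4] !Int  match  cont: rec X.…
[5] & ok  match  cont: &{ack: !Str.rec X.…, more: !Int.rec X.…}
trace exhausted — no violation

NONE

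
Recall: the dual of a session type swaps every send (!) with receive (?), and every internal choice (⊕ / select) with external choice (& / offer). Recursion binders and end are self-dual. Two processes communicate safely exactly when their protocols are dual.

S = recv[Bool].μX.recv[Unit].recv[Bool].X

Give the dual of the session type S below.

recv[Bool] ↦ send[Bool]
  μX ↦ μX  (binder kept)
    recv[Unit] ↦ send[Unit]
      recv[Bool] ↦ send[Bool]
        X ↦ X

send[Bool].μX.send[Unit].send[Bool].X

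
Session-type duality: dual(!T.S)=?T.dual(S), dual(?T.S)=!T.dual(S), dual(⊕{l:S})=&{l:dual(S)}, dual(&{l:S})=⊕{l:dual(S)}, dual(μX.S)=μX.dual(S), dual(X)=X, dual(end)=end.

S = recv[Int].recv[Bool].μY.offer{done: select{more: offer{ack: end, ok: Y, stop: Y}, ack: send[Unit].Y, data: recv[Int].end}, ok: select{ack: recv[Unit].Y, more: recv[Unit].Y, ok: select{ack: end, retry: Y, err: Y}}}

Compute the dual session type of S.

send[Int].send[Bool].μY.select{done: offer{more: select{ack: end, ok: Y, stop: Y}, ack: recv[Unit].Y, data: send[Int].end}, ok: offer{ack: send[Unit].Y, more: send[Unit].Y, ok: offer{ack: end, retry: Y, err: Y}}}

recv[Int] = send[Int]
  recv[Bool] = send[Bool]
    μY = μY  (μ self-dual)
      offer{done,ok} = select{done,ok}  (&→⊕)
        • done:
          select{more,ack,data} = offer{more,ack,data}  (select→offer)
            • more:
              offer{ack,ok,stop} = select{ack,ok,stop}  (&→⊕)
                • ack:
                  end self-dual
                • ok:
                  Y self-dual
                • stop:
                  Y self-dual
            • ack:
              send[Unit] = recv[Unit]
                Y self-dual
            • data:
              recv[Int] = send[Int]
                end self-dual
        • ok:
          select{ack,more,ok} = offer{ack,more,ok}  (select→offer)
            • ack:
              recv[Unit] = send[Unit]
                Y self-dual
            • more:
              recv[Unit] = send[Unit]
                Y self-dual
            • ok:
              select{ack,retry,err} = offer{ack,retry,err}  (select→offer)
                • ack:
                  end self-dual
                • retry:
                  Y self-dual
                • err:
                  Y self-dual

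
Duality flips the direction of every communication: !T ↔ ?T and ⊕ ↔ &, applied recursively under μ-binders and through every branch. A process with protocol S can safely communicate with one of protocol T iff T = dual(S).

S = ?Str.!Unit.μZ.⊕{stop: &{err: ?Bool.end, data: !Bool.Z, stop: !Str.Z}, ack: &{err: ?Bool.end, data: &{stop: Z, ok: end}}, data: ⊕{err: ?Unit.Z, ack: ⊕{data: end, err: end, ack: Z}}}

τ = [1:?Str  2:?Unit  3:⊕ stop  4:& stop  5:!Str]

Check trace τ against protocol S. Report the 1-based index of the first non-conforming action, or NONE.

2

step 1: ?Str  ✓  state: !Unit.μZ.…
step 2: got ?Unit, protocol expects !Unit  ✗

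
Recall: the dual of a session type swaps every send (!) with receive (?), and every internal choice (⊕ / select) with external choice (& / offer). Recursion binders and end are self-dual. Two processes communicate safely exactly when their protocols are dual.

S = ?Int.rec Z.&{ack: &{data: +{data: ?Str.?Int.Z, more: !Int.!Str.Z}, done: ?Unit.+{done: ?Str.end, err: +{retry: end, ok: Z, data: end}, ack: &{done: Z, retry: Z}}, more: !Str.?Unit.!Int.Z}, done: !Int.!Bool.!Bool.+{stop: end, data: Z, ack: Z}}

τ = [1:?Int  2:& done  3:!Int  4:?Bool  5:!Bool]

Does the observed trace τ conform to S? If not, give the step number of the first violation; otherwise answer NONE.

[1] ?Int  ✓  state: rec Z.…
[2] & done  ✓  state: !Int.!Bool.!Bool.+{stop: end, data: rec Z.…, ack: rec Z.…}
[3] !Int  ✓  state: !Bool.!Bool.+{stop: end, data: rec Z.…, ack: rec Z.…}
[4] got ?Bool, protocol expects !Bool  ✗

4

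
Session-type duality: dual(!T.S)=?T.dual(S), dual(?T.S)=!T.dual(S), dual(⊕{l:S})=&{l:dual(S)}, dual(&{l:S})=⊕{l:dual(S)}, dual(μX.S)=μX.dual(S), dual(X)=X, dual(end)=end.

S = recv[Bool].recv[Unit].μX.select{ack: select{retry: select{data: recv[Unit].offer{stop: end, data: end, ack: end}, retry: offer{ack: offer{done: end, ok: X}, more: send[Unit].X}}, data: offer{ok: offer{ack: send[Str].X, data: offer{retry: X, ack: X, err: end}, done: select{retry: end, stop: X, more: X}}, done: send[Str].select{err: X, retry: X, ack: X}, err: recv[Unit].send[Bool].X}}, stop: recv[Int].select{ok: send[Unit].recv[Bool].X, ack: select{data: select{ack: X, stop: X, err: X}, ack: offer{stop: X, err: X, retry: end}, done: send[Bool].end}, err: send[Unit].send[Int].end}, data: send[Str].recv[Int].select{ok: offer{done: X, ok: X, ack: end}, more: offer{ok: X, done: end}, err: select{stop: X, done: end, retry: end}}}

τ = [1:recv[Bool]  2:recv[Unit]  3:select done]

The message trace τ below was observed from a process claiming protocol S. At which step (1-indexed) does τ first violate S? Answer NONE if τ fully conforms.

[1] recv[Bool]  match  cont: recv[Unit].μX.…
[2] recv[Unit]  match  cont: μX.…
[3] got select done, protocol expects select ack or select stop or select data  ✗

3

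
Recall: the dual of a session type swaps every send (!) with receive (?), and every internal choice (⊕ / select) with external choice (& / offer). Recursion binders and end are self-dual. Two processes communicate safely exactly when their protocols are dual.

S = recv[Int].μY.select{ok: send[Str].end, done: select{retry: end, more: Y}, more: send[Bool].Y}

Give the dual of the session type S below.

send[Int].μY.offer{ok: recv[Str].end, done: offer{retry: end, more: Y}, more: recv[Bool].Y}

recv[Int] ↦ send[Int]
  μY ↦ μY  (μ self-dual)
    select{ok,done,more} ↦ offer{ok,done,more}  (internal→external)
      • ok:
        send[Str] ↦ recv[Str]
          end ↦ end
      • done:
        select{retry,more} ↦ offer{retry,more}  (internal→external)
          • retry:
            end ↦ end
          • more:
            Y ↦ Y
      • more:
        send[Bool] ↦ recv[Bool]
          Y ↦ Y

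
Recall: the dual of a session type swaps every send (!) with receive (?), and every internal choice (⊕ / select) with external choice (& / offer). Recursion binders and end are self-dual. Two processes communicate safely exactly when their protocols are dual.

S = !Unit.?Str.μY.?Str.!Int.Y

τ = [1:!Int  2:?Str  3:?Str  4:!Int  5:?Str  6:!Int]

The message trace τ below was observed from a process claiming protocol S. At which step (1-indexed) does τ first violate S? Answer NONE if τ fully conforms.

[1] got !Int, protocol expects !Unit  ✗

1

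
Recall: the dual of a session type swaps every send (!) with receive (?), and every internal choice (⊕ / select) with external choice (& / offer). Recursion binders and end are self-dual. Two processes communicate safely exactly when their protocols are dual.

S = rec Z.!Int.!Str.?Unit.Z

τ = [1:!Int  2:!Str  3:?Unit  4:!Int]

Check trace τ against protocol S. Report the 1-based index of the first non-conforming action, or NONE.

NONE

[1] !Int  ok  now at !Str.?Unit.rec Z.…
[2] !Str  ok  now at ?Unit.rec Z.…
[3] ?Unit  ok  now at rec Z.…
[4] !Int  ok  now at !Str.?Unit.rec Z.…
τ conforms to S (length 4)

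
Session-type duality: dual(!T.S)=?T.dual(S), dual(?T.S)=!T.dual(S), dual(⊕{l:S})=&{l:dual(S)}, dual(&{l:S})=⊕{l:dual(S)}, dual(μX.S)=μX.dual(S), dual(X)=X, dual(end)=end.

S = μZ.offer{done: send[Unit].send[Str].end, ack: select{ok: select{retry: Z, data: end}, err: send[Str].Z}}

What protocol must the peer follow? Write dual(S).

μZ → μZ  (binder kept)
  offer{done,ack} → select{done,ack}  (&→⊕)
    • done:
      send[Unit] → recv[Unit]
        send[Str] → recv[Str]
          dual(end) = end
    • ack:
      select{ok,err} → offer{ok,err}  (⊕→&)
        • ok:
          select{retry,data} → offer{retry,data}  (⊕→&)
            • retry:
              dual(Z) = Z
            • data:
              dual(end) = end
        • err:
          send[Str] → recv[Str]
            dual(Z) = Z

μZ.select{done: recv[Unit].recv[Str].end, ack: offer{ok: offer{retry: Z, data: end}, err: recv[Str].Z}}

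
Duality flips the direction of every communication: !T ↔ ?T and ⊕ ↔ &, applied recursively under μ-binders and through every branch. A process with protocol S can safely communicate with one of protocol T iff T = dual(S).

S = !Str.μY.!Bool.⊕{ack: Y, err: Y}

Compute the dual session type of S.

!Str = ?Str
  μY = μY  (μ self-dual)
    !Bool = ?Bool
      ⊕{ack,err} = &{ack,err}  (select→offer)
        • ack:
          Y self-dual
        • err:
          Y self-dual

?Str.μY.?Bool.&{ack: Y, err: Y}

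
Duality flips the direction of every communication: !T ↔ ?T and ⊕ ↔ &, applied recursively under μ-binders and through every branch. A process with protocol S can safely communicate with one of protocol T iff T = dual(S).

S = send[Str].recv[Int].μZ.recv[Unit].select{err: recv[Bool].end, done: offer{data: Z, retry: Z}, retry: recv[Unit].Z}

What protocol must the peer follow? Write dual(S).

send[Str] ↦ recv[Str]
  recv[Int] ↦ send[Int]
    μZ ↦ μZ  (rec unchanged)
      recv[Unit] ↦ send[Unit]
        select{err,done,retry} ↦ offer{err,done,retry}  (internal→external)
          [err]
            recv[Bool] ↦ send[Bool]
              dual(end) = end
          [done]
            offer{data,retry} ↦ select{data,retry}  (&→⊕)
              [data]
                dual(Z) = Z
              [retry]
                dual(Z) = Z
          [retry]
            recv[Unit] ↦ send[Unit]
              dual(Z) = Z

recv[Str].send[Int].μZ.send[Unit].offer{err: send[Bool].end, done: select{data: Z, retry: Z}, retry: send[Unit].Z}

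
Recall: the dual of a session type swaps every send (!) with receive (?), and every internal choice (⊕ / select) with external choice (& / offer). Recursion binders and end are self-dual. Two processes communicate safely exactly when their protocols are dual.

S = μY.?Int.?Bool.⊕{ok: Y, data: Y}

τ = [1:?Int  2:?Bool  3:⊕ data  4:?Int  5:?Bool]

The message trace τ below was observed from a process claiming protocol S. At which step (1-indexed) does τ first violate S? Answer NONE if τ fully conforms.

NONE

[1] ?Int  match  cont: ?Bool.⊕{ok: μY.…, data: μY.…}
[2] ?Bool  match  cont: ⊕{ok: μY.…, data: μY.…}
[3] ⊕ data  match  cont: μY.…
[4] ?Int  match  cont: ?Bool.⊕{ok: μY.…, data: μY.…}
[5] ?Bool  match  cont: ⊕{ok: μY.…, data: μY.…}
trace exhausted — no violation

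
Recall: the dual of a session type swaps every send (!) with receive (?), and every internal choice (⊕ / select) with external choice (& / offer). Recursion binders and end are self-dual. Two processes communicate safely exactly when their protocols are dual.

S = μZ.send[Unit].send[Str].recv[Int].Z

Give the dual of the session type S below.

μZ.recv[Unit].recv[Str].send[Int].Z

μZ → μZ  (binder kept)
  send[Unit] → recv[Unit]
    send[Str] → recv[Str]
      recv[Int] → send[Int]
        Z self-dual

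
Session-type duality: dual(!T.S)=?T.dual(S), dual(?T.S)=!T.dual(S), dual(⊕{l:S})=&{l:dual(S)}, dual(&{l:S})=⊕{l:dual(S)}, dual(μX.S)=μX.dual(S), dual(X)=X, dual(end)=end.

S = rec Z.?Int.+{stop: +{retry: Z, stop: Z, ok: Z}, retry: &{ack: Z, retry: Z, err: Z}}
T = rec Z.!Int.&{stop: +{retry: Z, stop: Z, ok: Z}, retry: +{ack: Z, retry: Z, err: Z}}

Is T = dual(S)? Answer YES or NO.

rec Z ‖ rec Z  match (rec unchanged)
  ?Int ‖ !Int  match
    +{stop,retry} ‖ &{stop,retry}  match label sets agree
      case stop:
        +{retry,stop,ok} ‖ +{retry,stop,ok}  ✗ choice polarity not flipped — not dual

NO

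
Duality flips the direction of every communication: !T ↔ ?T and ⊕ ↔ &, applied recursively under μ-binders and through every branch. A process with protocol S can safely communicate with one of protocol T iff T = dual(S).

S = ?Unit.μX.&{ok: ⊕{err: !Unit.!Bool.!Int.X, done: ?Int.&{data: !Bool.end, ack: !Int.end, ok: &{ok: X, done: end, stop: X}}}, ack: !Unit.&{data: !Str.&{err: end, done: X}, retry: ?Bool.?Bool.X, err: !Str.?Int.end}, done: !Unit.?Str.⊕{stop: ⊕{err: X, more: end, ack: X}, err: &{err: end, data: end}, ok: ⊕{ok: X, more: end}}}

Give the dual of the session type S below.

?Unit = !Unit
  μX = μX  (rec unchanged)
    &{ok,ack,done} = ⊕{ok,ack,done}  (offer→select)
      • ok:
        ⊕{err,done} = &{err,done}  (select→offer)
          • err:
            !Unit = ?Unit
              !Bool = ?Bool
                !Int = ?Int
                  X self-dual
          • done:
            ?Int = !Int
              &{data,ack,ok} = ⊕{data,ack,ok}  (offer→select)
                • data:
                  !Bool = ?Bool
                    end self-dual
                • ack:
                  !Int = ?Int
                    end self-dual
                • ok:
                  &{ok,done,stop} = ⊕{ok,done,stop}  (offer→select)
                    • ok:
                      X self-dual
                    • done:
                      end self-dual
                    • stop:
                      X self-dual
      • ack:
        !Unit = ?Unit
          &{data,retry,err} = ⊕{data,retry,err}  (offer→select)
            • data:
              !Str = ?Str
                &{err,done} = ⊕{err,done}  (offer→select)
                  • err:
                    end self-dual
                  • done:
                    X self-dual
            • retry:
              ?Bool = !Bool
                ?Bool = !Bool
                  X self-dual
            • err:
              !Str = ?Str
                ?Int = !Int
                  end self-dual
      • done:
        !Unit = ?Unit
          ?Str = !Str
            ⊕{stop,err,ok} = &{stop,err,ok}  (select→offer)
              • stop:
                ⊕{err,more,ack} = &{err,more,ack}  (select→offer)
                  • err:
                    X self-dual
                  • more:
                    end self-dual
                  • ack:
                    X self-dual
              • err:
                &{err,data} = ⊕{err,data}  (offer→select)
                  • err:
                    end self-dual
                  • data:
                    end self-dual
              • ok:
                ⊕{ok,more} = &{ok,more}  (select→offer)
                  • ok:
                    X self-dual
                  • more:
                    end self-dual

!Unit.μX.⊕{ok: &{err: ?Unit.?Bool.?Int.X, done: !Int.⊕{data: ?Bool.end, ack: ?Int.end, ok: ⊕{ok: X, done: end, stop: X}}}, ack: ?Unit.⊕{data: ?Str.⊕{err: end, done: X}, retry: !Bool.!Bool.X, err: ?Str.!Int.end}, done: ?Unit.!Str.&{stop: &{err: X, more: end, ack: X}, err: ⊕{err: end, data: end}, ok: &{ok: X, more: end}}}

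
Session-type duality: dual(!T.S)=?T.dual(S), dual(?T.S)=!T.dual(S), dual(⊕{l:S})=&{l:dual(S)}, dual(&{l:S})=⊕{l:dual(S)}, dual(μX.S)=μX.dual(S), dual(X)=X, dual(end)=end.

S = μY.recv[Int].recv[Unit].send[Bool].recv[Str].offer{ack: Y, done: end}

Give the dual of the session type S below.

μY → μY  (binder kept)
  recv[Int] → send[Int]
    recv[Unit] → send[Unit]
      send[Bool] → recv[Bool]
        recv[Str] → send[Str]
          offer{ack,done} → select{ack,done}  (external→internal)
            • ack:
              Y ↦ Y
            • done:
              end ↦ end

μY.send[Int].send[Unit].recv[Bool].send[Str].select{ack: Y, done: end}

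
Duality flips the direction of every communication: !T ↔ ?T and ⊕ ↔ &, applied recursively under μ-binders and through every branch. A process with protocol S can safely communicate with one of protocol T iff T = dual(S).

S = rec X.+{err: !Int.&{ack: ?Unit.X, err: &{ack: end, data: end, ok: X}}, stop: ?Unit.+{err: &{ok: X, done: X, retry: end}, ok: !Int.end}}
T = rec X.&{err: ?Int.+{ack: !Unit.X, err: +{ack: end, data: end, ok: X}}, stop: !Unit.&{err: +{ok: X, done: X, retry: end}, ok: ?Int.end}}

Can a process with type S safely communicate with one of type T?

YES

rec X | rec X  match (rec unchanged)
  +{err,stop} | &{err,stop}  match labels match
    • err:
      !Int | ?Int  match
        &{ack,err} | +{ack,err}  match labels match
          • ack:
            ?Unit | !Unit  match
              X | X  match
          • err:
            &{ack,data,ok} | +{ack,data,ok}  match labels match
              • ack:
                end | end  match
              • data:
                end | end  match
              • ok:
                X | X  match
    • stop:
      ?Unit | !Unit  match
        +{err,ok} | &{err,ok}  match labels match
          • err:
            &{ok,done,retry} | +{ok,done,retry}  match labels match
              • ok:
                X | X  match
              • done:
                X | X  match
              • retry:
                end | end  match
          • ok:
            !Int | ?Int  match
              end | end  match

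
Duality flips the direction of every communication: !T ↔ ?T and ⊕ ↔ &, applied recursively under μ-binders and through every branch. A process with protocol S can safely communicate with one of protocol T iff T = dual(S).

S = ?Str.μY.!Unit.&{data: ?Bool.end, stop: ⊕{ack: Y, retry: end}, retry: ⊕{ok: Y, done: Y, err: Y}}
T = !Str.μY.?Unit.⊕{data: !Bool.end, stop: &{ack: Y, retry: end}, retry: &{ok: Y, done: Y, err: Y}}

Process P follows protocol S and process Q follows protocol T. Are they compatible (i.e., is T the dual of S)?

?Str | !Str  match
  μY | μY  match (rec unchanged)
    !Unit | ?Unit  match
      &{data,stop,retry} | ⊕{data,stop,retry}  match labels match
        [data]
          ?Bool | !Bool  match
            end | end  match
        [stop]
          ⊕{ack,retry} | &{ack,retry}  match labels match
            [ack]
              Y | Y  match
            [retry]
              end | end  match
        [retry]
          ⊕{ok,done,err} | &{ok,done,err}  match labels match
            [ok]
              Y | Y  match
            [done]
              Y | Y  match
            [err]
              Y | Y  match

YES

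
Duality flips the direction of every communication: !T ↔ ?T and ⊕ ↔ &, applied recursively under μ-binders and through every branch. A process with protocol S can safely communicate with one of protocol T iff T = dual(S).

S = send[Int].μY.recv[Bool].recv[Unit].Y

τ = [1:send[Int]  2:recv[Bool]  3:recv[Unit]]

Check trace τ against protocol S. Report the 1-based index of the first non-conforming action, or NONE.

[1] send[Int]  match  cont: μY.…
[2] recv[Bool]  match  cont: recv[Unit].μY.…
[3] recv[Unit]  match  cont: μY.…
all 3 steps conform

NONE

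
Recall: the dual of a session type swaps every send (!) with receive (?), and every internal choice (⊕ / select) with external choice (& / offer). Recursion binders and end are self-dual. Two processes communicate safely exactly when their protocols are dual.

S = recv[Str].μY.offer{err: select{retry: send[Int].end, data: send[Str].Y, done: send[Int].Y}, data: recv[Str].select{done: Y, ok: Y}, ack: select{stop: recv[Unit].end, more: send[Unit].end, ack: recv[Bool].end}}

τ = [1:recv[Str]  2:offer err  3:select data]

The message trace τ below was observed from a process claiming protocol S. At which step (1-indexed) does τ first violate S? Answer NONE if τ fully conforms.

@1 recv[Str]  match  now at μY.…
@2 offer err  match  now at select{retry: send[Int].end, data: send[Str].μY.…, done: send[Int].μY.…}
@3 select data  match  now at send[Str].μY.…
all 3 steps conform

NONE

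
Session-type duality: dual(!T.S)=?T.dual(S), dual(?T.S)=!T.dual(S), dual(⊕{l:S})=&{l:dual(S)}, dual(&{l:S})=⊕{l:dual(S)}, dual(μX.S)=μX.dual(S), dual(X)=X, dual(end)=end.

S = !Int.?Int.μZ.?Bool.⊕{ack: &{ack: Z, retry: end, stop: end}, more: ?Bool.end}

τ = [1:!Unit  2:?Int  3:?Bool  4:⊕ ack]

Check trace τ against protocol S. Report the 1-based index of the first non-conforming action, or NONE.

1

@1 got !Unit, protocol expects !Int  ✗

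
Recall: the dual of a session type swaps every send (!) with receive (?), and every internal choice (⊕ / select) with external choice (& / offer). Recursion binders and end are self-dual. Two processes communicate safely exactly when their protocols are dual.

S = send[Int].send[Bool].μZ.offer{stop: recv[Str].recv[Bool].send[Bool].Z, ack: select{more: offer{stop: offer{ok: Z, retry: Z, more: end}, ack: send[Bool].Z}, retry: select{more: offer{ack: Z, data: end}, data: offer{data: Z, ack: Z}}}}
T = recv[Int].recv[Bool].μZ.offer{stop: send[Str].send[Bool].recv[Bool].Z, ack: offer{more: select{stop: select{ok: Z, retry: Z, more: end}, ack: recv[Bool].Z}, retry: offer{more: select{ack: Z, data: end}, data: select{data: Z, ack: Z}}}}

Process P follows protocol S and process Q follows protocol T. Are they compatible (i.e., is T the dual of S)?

send[Int] ‖ recv[Int]  ok
  send[Bool] ‖ recv[Bool]  ok
    μZ ‖ μZ  ok (μ self-dual)
      offer{stop,ack} ‖ offer{stop,ack}  ✗ choice polarity not flipped — not dual

NO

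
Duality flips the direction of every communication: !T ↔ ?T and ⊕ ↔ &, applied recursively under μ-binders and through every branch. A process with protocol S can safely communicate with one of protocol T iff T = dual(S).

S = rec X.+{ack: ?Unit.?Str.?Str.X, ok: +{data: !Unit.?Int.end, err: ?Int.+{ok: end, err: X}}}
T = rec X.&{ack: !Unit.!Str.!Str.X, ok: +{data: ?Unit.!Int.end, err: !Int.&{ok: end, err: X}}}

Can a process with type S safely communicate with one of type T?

NO

rec X | rec X  ✓ (μ self-dual)
  +{ack,ok} | &{ack,ok}  ✓ label sets agree
    case ack:
      ?Unit | !Unit  ✓
        ?Str | !Str  ✓
          ?Str | !Str  ✓
            X | X  ✓
    case ok:
      +{data,err} | +{data,err}  ✗ choice polarity not flipped — not dual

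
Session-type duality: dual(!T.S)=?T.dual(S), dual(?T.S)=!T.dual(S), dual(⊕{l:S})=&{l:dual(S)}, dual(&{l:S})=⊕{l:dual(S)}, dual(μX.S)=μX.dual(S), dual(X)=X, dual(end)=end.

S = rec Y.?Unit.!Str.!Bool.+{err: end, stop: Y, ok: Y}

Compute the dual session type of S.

rec Y → rec Y  (μ self-dual)
  ?Unit → !Unit
    !Str → ?Str
      !Bool → ?Bool
        +{err,stop,ok} → &{err,stop,ok}  (⊕→&)
          [err]
            end ↦ end
          [stop]
            Y ↦ Y
          [ok]
            Y ↦ Y

rec Y.!Unit.?Str.?Bool.&{err: end, stop: Y, ok: Y}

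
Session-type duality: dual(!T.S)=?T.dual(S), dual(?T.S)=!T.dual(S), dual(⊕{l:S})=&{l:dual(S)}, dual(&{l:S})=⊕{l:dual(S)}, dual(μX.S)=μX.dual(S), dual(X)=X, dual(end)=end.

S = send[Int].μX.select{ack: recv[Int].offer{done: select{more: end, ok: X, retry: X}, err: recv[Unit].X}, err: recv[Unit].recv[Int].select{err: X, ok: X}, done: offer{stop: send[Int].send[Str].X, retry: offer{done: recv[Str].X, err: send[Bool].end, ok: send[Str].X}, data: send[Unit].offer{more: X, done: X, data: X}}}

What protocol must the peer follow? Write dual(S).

recv[Int].μX.offer{ack: send[Int].select{done: offer{more: end, ok: X, retry: X}, err: send[Unit].X}, err: send[Unit].send[Int].offer{err: X, ok: X}, done: select{stop: recv[Int].recv[Str].X, retry: select{done: send[Str].X, err: recv[Bool].end, ok: recv[Str].X}, data: recv[Unit].select{more: X, done: X, data: X}}}

send[Int] = recv[Int]
  μX = μX  (binder kept)
    select{ack,err,done} = offer{ack,err,done}  (internal→external)
      case ack:
        recv[Int] = send[Int]
          offer{done,err} = select{done,err}  (offer→select)
            case done:
              select{more,ok,retry} = offer{more,ok,retry}  (internal→external)
                case more:
                  dual(end) = end
                case ok:
                  dual(X) = X
                case retry:
                  dual(X) = X
            case err:
              recv[Unit] = send[Unit]
                dual(X) = X
      case err:
        recv[Unit] = send[Unit]
          recv[Int] = send[Int]
            select{err,ok} = offer{err,ok}  (internal→external)
              case err:
                dual(X) = X
              case ok:
                dual(X) = X
      case done:
        offer{stop,retry,data} = select{stop,retry,data}  (offer→select)
          case stop:
            send[Int] = recv[Int]
              send[Str] = recv[Str]
                dual(X) = X
          case retry:
            offer{done,err,ok} = select{done,err,ok}  (offer→select)
              case done:
                recv[Str] = send[Str]
                  dual(X) = X
              case err:
                send[Bool] = recv[Bool]
                  dual(end) = end
              case ok:
                send[Str] = recv[Str]
                  dual(X) = X
          case data:
            send[Unit] = recv[Unit]
              offer{more,done,data} = select{more,done,data}  (offer→select)
                case more:
                  dual(X) = X
                case done:
                  dual(X) = X
                case data:
                  dual(X) = X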